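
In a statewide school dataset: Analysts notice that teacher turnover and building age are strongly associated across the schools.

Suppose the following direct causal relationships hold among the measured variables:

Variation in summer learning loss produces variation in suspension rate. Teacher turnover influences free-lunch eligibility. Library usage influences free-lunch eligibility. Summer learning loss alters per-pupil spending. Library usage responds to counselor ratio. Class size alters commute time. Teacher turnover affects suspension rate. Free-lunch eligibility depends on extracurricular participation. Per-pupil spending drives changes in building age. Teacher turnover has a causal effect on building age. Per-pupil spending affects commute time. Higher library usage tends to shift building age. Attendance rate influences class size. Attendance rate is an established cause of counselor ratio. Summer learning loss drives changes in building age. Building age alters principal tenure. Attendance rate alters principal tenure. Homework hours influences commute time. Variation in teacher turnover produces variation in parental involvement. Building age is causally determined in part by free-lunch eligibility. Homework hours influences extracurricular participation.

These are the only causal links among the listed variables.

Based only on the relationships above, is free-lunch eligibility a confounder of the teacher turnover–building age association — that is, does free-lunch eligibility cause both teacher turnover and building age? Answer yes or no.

no

Free-lunch eligibility has no stated causal path to teacher turnover. A confounder must cause both variables, so free-lunch eligibility does not qualify.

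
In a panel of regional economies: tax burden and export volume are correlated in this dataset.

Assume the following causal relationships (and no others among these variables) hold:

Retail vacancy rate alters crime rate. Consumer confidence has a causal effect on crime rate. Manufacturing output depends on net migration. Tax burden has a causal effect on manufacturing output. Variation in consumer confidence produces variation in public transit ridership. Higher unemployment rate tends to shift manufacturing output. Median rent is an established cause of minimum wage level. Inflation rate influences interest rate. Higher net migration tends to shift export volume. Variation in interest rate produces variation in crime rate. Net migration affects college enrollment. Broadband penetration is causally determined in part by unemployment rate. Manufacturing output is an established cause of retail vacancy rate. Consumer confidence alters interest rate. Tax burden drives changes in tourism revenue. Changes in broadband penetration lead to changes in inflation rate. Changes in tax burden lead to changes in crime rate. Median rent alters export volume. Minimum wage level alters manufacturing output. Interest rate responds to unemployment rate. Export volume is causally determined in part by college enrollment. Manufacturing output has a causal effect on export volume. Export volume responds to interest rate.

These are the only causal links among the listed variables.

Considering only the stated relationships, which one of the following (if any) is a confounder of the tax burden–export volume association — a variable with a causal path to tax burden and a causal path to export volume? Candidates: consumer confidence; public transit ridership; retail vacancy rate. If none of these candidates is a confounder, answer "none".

none

None of the listed candidates has causal paths to both tax burden and export volume in the stated relationships, so none is a common cause.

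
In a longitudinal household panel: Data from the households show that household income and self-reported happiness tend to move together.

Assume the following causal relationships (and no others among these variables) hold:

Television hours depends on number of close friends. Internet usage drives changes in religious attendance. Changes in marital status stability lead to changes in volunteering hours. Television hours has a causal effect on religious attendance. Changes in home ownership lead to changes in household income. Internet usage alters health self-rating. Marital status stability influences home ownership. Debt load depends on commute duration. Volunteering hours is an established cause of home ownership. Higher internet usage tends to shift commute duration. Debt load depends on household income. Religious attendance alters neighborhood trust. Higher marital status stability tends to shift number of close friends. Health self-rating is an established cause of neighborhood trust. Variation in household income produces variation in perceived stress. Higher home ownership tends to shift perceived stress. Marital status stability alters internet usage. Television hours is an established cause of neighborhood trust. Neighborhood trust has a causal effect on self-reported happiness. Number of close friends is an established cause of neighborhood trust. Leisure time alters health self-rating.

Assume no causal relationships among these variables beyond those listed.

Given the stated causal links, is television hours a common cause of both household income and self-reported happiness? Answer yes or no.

no

Television hours has no stated causal path to household income. A confounder must cause both variables, so television hours does not qualify.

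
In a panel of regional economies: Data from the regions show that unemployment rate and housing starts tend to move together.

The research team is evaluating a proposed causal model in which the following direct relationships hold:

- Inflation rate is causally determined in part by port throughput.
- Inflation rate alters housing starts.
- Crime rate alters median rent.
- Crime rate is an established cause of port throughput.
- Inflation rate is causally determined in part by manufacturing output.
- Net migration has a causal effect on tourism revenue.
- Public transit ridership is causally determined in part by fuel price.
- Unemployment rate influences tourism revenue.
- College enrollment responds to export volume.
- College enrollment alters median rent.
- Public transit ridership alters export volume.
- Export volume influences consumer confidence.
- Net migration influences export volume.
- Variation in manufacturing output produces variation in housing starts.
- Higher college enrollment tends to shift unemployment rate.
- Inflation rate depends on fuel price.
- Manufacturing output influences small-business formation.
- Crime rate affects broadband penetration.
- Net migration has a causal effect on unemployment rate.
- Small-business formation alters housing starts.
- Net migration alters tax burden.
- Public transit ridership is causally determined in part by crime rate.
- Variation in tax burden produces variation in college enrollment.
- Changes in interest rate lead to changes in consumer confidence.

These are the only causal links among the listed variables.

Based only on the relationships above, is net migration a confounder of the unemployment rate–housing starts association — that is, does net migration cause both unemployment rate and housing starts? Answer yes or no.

Net migration has no stated causal path to housing starts. A confounder must cause both variables, so net migration does not qualify.

no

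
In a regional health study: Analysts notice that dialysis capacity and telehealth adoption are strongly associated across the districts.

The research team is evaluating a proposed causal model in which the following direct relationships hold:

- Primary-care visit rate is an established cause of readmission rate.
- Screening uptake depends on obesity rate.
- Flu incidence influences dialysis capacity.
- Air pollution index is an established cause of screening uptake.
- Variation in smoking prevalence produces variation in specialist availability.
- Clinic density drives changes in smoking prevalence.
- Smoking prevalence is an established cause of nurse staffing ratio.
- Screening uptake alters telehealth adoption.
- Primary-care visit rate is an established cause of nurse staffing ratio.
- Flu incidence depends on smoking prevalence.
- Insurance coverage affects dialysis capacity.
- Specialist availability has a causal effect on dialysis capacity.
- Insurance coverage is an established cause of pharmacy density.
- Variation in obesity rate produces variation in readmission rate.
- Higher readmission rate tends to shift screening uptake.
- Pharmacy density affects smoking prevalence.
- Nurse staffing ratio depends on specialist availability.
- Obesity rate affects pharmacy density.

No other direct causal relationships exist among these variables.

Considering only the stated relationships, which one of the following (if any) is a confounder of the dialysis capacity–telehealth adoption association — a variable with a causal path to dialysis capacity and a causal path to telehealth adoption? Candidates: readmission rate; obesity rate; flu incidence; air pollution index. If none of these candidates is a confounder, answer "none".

Obesity rate causes dialysis capacity (obesity rate → pharmacy density → smoking prevalence → specialist availability → dialysis capacity) and also causes telehealth adoption (obesity rate → screening uptake → telehealth adoption); it is a common cause of both.
Each of the other candidates lacks a causal path to at least one of dialysis capacity and telehealth adoption, so they do not confound the relationship.

obesity rate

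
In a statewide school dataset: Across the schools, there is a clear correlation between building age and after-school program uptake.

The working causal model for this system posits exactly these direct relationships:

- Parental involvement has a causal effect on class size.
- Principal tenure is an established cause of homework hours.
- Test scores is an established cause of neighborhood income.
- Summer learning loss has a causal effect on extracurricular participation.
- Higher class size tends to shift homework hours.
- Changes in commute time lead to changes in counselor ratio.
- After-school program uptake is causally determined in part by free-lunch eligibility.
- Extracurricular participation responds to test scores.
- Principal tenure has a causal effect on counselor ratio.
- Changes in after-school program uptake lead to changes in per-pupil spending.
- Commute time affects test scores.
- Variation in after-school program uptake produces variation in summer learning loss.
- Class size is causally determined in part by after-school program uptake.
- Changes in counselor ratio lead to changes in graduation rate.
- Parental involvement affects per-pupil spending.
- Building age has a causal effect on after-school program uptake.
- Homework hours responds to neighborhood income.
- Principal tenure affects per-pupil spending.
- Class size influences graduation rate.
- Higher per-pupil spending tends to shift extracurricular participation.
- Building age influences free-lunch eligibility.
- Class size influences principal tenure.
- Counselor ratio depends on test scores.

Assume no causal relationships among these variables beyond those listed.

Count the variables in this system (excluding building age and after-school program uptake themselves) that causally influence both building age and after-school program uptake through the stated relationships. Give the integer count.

0

No listed variable has a causal path to both building age and after-school program uptake, so there are no common causes.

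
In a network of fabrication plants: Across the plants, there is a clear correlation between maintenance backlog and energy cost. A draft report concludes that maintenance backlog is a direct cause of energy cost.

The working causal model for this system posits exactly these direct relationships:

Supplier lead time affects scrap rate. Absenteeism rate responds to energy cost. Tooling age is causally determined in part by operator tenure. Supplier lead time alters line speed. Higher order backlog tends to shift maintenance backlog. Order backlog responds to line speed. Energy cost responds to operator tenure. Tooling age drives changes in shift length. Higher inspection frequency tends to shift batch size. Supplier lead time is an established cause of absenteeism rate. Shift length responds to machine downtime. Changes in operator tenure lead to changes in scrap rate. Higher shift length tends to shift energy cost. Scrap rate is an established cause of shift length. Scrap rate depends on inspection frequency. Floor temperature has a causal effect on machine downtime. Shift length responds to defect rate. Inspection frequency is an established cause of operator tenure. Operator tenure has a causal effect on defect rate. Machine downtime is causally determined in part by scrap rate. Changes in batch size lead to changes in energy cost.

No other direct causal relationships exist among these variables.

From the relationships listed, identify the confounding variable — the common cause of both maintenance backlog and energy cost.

supplier lead time

Supplier lead time has a causal path to maintenance backlog (supplier lead time → line speed → order backlog → maintenance backlog) and a separate causal path to energy cost (supplier lead time → scrap rate → shift length → energy cost), so it is a common cause of both.
No stated relationship gives maintenance backlog a causal route to energy cost, so the correlation is explained by the shared upstream cause rather than a direct effect.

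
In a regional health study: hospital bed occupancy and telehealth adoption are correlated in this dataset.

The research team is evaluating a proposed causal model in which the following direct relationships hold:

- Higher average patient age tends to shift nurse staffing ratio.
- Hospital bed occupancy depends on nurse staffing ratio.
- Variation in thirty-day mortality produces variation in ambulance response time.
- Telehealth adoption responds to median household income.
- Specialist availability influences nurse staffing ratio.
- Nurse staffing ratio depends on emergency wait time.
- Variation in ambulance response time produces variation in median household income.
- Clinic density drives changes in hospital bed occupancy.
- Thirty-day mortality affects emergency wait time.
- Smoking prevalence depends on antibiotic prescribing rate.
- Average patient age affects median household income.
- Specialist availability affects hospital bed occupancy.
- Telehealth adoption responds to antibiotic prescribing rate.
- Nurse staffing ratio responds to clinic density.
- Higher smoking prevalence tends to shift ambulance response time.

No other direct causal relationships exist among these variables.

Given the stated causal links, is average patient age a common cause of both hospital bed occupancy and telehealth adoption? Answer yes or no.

Average patient age has a causal path to hospital bed occupancy (average patient age → nurse staffing ratio → hospital bed occupancy) and to telehealth adoption (average patient age → median household income → telehealth adoption), so it is a common cause of both — a confounder.

yes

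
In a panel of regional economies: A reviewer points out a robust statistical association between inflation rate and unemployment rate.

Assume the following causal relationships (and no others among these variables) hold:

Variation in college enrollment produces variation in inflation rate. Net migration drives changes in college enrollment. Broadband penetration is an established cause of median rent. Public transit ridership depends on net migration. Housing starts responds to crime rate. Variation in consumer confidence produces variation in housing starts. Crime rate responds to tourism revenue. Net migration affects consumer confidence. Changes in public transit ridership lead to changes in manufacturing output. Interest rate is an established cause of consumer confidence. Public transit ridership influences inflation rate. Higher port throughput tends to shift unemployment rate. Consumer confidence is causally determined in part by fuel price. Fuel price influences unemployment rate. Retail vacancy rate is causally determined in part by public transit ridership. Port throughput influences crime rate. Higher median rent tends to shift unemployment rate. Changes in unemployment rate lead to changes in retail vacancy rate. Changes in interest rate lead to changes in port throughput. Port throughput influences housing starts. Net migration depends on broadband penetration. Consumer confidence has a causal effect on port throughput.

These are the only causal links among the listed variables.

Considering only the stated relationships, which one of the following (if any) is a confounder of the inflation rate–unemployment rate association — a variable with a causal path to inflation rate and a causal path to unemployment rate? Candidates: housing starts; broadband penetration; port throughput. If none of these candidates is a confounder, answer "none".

Broadband penetration causes inflation rate (broadband penetration → net migration → college enrollment → inflation rate) and also causes unemployment rate (broadband penetration → median rent → unemployment rate); it is a common cause of both.
Each of the other candidates lacks a causal path to at least one of inflation rate and unemployment rate, so they do not confound the relationship.

broadband penetration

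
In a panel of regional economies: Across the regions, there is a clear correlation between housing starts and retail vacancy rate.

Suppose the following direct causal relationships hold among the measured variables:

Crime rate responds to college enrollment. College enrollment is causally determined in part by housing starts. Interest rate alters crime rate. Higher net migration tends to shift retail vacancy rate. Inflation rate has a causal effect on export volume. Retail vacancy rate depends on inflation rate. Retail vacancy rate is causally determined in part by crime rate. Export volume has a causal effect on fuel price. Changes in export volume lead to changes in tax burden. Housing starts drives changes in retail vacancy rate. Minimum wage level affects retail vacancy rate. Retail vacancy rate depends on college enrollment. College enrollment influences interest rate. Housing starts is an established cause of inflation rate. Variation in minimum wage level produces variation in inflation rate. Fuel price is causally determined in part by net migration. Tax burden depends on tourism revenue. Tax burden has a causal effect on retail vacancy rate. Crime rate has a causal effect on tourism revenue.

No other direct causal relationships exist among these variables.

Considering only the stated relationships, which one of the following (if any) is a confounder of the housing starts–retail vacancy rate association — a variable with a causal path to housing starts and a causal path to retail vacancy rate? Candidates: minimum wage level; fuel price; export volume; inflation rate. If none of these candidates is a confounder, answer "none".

none

None of the listed candidates has causal paths to both housing starts and retail vacancy rate in the stated relationships, so none is a common cause.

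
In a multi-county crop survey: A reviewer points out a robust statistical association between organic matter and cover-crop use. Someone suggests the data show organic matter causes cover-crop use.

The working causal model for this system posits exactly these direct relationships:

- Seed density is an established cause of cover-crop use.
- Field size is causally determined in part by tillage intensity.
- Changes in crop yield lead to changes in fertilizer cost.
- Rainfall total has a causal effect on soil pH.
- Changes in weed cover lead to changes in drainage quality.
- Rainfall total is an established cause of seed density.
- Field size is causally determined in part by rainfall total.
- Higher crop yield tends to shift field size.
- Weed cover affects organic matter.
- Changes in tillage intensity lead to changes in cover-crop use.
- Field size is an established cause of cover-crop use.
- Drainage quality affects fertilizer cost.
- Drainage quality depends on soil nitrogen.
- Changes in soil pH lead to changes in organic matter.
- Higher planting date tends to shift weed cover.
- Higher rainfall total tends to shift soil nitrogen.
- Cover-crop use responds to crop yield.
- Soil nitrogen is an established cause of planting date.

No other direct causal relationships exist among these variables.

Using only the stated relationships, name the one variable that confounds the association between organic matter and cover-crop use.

Rainfall total has a causal path to organic matter (rainfall total → soil pH → organic matter) and a separate causal path to cover-crop use (rainfall total → seed density → cover-crop use), so it is a common cause of both.
No stated relationship gives organic matter a causal route to cover-crop use, so the correlation is explained by the shared upstream cause rather than a direct effect.

rainfall total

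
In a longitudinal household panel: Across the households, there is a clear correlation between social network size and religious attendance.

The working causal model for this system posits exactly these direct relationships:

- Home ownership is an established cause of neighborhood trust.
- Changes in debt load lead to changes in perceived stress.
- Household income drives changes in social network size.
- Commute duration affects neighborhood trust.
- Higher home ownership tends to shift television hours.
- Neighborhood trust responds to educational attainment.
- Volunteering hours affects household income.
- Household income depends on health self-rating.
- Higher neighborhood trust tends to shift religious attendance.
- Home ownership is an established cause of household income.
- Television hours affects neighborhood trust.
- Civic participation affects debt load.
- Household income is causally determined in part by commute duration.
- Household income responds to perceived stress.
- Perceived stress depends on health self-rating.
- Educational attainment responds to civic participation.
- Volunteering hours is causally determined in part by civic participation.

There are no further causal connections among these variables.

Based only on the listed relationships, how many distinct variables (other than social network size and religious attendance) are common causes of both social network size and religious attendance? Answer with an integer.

3

The common causes are: civic participation (to social network size via civic participation → volunteering hours → household income → social network size; to religious attendance via civic participation → educational attainment → neighborhood trust → religious attendance); commute duration (to social network size via commute duration → household income → social network size; to religious attendance via commute duration → neighborhood trust → religious attendance); home ownership (to social network size via home ownership → household income → social network size; to religious attendance via home ownership → neighborhood trust → religious attendance).
Every other variable lacks a causal path to at least one of social network size and religious attendance.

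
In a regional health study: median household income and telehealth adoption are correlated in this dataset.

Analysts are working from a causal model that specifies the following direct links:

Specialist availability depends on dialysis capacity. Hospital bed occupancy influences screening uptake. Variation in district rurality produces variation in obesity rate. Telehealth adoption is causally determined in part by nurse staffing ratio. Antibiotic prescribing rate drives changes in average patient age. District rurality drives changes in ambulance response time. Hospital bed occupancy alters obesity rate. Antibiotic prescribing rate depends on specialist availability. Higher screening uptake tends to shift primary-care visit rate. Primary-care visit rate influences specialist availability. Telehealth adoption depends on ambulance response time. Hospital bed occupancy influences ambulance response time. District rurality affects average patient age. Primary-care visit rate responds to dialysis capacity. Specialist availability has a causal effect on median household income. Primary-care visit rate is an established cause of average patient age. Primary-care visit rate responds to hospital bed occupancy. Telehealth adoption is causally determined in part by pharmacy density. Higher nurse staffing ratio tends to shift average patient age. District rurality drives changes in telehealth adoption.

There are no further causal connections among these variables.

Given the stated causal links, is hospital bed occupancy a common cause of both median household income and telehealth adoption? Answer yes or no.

yes

Hospital bed occupancy has a causal path to median household income (hospital bed occupancy → primary-care visit rate → specialist availability → median household income) and to telehealth adoption (hospital bed occupancy → ambulance response time → telehealth adoption), so it is a common cause of both — a confounder.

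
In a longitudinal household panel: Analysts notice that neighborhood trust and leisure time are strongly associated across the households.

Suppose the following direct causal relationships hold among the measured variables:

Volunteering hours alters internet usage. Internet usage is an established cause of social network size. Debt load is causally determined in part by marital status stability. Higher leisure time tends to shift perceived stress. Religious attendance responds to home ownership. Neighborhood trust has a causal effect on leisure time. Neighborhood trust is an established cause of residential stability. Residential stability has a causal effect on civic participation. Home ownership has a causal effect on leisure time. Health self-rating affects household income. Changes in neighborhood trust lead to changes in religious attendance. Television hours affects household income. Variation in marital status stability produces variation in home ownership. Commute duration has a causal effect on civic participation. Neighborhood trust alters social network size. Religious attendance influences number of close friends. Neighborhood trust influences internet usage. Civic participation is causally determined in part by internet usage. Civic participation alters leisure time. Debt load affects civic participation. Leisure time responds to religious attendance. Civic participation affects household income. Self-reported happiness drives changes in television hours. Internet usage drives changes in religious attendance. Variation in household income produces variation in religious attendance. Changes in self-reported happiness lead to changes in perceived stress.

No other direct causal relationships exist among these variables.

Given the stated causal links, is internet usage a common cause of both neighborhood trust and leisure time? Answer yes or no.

no

Internet usage has no stated causal path to neighborhood trust. A confounder must cause both variables, so internet usage does not qualify.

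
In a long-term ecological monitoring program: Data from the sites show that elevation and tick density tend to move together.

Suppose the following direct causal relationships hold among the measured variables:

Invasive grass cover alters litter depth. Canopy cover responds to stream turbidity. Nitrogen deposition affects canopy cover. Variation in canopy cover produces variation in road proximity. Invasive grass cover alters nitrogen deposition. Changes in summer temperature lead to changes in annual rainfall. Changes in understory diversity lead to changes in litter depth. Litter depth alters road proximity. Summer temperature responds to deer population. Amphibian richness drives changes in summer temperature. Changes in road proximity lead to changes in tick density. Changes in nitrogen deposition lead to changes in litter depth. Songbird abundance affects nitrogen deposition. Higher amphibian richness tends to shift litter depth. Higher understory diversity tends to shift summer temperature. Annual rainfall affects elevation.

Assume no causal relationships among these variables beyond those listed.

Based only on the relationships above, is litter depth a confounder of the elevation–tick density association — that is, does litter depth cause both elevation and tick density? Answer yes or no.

Litter depth has no stated causal path to elevation. A confounder must cause both variables, so litter depth does not qualify.

no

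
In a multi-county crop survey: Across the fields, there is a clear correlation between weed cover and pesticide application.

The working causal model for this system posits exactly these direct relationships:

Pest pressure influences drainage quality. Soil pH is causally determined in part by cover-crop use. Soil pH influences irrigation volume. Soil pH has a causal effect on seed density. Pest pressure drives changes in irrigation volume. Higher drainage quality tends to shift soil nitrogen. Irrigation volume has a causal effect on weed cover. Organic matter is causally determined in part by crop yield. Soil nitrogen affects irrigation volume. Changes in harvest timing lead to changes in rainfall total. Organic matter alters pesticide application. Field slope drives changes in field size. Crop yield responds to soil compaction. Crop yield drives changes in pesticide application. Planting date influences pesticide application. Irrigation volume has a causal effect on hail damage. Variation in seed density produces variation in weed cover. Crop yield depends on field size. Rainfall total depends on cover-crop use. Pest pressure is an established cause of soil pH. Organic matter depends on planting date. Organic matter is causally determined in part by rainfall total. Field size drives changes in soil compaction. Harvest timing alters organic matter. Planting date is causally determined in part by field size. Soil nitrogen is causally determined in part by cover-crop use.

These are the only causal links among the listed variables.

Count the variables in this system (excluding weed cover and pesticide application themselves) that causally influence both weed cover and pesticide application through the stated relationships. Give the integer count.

1

The common causes are: cover-crop use (to weed cover via cover-crop use → soil pH → seed density → weed cover; to pesticide application via cover-crop use → rainfall total → organic matter → pesticide application).
Every other variable lacks a causal path to at least one of weed cover and pesticide application.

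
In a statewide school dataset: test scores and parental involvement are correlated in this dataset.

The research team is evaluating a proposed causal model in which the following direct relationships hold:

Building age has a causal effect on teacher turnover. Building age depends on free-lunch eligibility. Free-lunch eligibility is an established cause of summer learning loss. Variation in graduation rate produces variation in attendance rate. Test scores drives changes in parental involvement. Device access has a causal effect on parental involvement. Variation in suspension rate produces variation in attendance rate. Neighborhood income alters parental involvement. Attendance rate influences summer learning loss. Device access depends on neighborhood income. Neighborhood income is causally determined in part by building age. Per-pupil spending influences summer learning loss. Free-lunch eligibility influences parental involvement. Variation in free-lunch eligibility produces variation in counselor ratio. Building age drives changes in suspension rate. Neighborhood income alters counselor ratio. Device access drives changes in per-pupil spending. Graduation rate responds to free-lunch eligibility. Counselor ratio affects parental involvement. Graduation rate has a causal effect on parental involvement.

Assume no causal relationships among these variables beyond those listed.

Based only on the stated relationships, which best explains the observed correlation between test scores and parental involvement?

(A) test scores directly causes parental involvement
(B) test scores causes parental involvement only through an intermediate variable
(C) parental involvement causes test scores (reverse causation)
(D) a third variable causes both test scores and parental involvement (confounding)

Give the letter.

A

There is a stated direct causal link test scores → parental involvement, and no variable causes both test scores and parental involvement, so the correlation reflects direct causation.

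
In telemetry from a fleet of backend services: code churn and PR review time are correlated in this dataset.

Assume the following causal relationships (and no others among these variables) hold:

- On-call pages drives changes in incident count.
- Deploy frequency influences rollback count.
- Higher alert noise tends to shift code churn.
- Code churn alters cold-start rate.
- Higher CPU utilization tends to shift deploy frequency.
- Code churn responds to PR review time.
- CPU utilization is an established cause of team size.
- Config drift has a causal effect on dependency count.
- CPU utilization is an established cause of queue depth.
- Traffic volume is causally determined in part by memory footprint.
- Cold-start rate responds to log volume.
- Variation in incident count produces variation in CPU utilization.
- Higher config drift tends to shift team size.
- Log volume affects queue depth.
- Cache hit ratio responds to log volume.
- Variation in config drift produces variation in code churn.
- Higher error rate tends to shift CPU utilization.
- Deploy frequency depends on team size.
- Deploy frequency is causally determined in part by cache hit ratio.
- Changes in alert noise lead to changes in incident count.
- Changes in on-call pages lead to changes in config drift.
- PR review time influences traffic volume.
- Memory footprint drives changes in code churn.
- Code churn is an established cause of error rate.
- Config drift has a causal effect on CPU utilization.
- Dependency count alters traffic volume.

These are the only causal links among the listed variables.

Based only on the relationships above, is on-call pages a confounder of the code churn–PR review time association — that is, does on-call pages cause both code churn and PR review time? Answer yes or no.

no

On-call pages has no stated causal path to PR review time. A confounder must cause both variables, so on-call pages does not qualify.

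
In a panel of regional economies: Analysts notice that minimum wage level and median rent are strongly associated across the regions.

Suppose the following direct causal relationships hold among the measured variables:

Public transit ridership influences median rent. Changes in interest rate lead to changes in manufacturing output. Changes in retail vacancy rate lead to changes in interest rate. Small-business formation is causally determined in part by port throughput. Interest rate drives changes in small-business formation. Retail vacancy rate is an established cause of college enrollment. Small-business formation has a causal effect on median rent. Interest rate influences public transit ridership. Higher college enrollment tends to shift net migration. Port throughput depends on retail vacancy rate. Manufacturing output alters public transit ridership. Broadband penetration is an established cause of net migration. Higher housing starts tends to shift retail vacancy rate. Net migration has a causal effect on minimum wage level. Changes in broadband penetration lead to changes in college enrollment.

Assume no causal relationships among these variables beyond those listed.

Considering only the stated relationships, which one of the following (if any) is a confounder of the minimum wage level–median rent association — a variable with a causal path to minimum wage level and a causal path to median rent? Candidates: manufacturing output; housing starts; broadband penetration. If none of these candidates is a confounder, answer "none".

Housing starts causes minimum wage level (housing starts → retail vacancy rate → college enrollment → net migration → minimum wage level) and also causes median rent (housing starts → retail vacancy rate → port throughput → small-business formation → median rent); it is a common cause of both.
Each of the other candidates lacks a causal path to at least one of minimum wage level and median rent, so they do not confound the relationship.

housing starts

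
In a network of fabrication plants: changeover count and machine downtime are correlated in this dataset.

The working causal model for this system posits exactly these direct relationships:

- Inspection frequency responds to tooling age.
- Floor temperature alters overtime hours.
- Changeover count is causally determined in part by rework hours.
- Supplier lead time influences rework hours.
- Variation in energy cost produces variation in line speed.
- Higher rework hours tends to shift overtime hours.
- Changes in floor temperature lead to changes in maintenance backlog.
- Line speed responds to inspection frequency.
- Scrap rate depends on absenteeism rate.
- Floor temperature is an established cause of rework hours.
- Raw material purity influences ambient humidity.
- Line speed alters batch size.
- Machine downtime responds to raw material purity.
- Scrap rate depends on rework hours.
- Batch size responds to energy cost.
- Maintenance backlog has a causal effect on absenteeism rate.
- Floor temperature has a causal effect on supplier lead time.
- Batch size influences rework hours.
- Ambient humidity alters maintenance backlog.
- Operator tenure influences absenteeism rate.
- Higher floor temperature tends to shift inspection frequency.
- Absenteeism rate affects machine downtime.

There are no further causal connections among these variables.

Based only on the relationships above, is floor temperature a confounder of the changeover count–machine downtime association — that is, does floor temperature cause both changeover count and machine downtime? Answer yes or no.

yes

Floor temperature has a causal path to changeover count (floor temperature → rework hours → changeover count) and to machine downtime (floor temperature → maintenance backlog → absenteeism rate → machine downtime), so it is a common cause of both — a confounder.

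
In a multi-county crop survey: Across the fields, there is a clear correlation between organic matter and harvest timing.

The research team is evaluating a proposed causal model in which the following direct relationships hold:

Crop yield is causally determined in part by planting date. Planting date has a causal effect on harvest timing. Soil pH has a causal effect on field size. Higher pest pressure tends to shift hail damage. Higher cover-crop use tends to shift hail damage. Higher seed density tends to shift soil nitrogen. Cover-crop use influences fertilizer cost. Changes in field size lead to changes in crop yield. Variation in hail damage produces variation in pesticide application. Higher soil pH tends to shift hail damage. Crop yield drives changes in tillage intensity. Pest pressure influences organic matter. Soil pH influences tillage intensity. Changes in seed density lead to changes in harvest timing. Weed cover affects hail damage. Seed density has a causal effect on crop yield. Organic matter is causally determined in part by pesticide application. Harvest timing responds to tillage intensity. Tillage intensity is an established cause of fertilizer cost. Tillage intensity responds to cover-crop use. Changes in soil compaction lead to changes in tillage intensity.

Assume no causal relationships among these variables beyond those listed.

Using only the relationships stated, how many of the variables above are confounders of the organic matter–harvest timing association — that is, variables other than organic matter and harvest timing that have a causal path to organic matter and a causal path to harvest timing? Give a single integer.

The common causes are: cover-crop use (to organic matter via cover-crop use → hail damage → pesticide application → organic matter; to harvest timing via cover-crop use → tillage intensity → harvest timing); soil pH (to organic matter via soil pH → hail damage → pesticide application → organic matter; to harvest timing via soil pH → tillage intensity → harvest timing).
Every other variable lacks a causal path to at least one of organic matter and harvest timing.

2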